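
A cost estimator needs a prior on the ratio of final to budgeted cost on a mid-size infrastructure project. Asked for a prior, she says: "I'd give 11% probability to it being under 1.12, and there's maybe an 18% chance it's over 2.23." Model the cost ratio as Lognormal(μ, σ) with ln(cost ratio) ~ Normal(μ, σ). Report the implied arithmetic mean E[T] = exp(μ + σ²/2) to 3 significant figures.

If T ~ Lognormal(μ,σ) then ln T ~ Normal(μ,σ), so the p-quantile of ln T is μ + z_p·σ.
ln(1.12) = 0.1133 and ln(2.23) = 0.802; z_{0.11} = -1.227, z_{0.82} = 0.9154.
σ = (0.802 − 0.1133)/(0.9154 − (-1.227)) = 0.322.
μ = 0.1133 − (-1.227)·0.322 = 0.508.
E[T] = exp(μ + σ²/2) = exp(0.508 + 0.0517) = 1.75.

E[T] ≈ 1.75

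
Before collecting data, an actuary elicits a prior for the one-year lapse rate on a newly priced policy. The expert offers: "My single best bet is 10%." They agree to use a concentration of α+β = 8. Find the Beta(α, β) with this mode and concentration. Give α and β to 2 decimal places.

α = 1.60, β = 6.40

For α,β > 1 the Beta mode is (α−1)/(α+β−2). With α+β = 8, the mode is (α−1)/6.
Set (α−1)/6 = 0.1 → α = 1 + 0.1·6 = 1.60.
β = 8 − α = 6.40.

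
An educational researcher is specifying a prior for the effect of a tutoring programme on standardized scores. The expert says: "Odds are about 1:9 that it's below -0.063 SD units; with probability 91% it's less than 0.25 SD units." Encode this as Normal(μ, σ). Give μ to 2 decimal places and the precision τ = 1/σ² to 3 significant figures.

The p-quantile of Normal(μ,σ) is μ + z_p·σ, with z_{0.1} = -1.282 and z_{0.91} = 1.341.
Eliminate σ: μ = (z₂·x₁ − z₁·x₂)/(z₂ − z₁) = (1.341·-0.063 − (-1.282)·0.25)/2.622 = 0.09.
Then σ = (x₂ − x₁)/(z₂ − z₁) = (0.25 − -0.063)/2.622 = 0.12.
Precision τ = 1/σ² = 1/0.1194² = 70.2.

μ = 0.09, τ = 70.2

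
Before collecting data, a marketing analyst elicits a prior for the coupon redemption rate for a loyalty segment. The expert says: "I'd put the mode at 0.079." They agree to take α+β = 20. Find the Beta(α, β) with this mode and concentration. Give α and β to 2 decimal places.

α = 2.42, β = 17.58

For α,β > 1 the Beta mode is (α−1)/(α+β−2). With α+β = 20, the mode is (α−1)/18.
Set (α−1)/18 = 0.079 → α = 1 + 0.079·18 = 2.42.
β = 20 − α = 17.58.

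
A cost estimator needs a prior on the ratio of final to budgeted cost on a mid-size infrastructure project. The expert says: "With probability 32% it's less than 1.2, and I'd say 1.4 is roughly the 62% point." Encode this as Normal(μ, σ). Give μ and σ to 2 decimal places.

For Normal(μ,σ), the p-quantile is μ + z_p·σ. Here z_{0.32} = -0.4677, z_{0.62} = 0.3055.
So 1.2 = μ − 0.4677σ and 1.4 = μ + 0.3055σ.
Subtracting: σ = (1.4 − 1.2)/(0.3055 − (-0.4677)) = 0.26.
Then μ = 1.2 − (-0.4677)·0.26 = 1.32.

μ = 1.32, σ = 0.26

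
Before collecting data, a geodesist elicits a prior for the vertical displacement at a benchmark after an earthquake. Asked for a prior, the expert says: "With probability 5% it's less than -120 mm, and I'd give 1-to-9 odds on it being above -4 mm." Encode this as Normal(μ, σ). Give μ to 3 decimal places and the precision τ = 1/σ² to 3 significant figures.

μ = -54.800, τ = 0.000636

The p-quantile of Normal(μ,σ) is μ + z_p·σ, with z_{0.05} = -1.645 and z_{0.9} = 1.282.
Eliminate σ: μ = (z₂·x₁ − z₁·x₂)/(z₂ − z₁) = (1.282·-120 − (-1.645)·-4)/2.926 = -54.800.
Then σ = (x₂ − x₁)/(z₂ − z₁) = (-4 − -120)/2.926 = 39.639.
Precision τ = 1/σ² = 1/39.64² = 0.000636.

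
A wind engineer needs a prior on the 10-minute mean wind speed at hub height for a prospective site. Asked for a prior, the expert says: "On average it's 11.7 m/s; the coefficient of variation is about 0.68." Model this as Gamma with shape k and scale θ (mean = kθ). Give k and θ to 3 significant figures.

k ≈ 2.16, θ ≈ 5.41

For Gamma(k, scale θ): mean = kθ, variance = kθ², so CV = 1/√k.
CV = 0.68, hence k = 1/CV² = 2.16.
Then θ = mean/k = 11.7/2.16 = 5.41.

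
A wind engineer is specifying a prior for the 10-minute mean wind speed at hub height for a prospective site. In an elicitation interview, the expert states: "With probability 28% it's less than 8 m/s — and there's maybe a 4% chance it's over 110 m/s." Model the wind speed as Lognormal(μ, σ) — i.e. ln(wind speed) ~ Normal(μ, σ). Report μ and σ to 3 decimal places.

μ ≈ 2.734, σ ≈ 1.123

If T ~ Lognormal(μ,σ) then ln T ~ Normal(μ,σ), so the p-quantile of ln T is μ + z_p·σ.
ln(8) = 2.079 and ln(110) = 4.7; z_{0.28} = -0.5828, z_{0.96} = 1.751.
σ = (4.7 − 2.079)/(1.751 − (-0.5828)) = 1.123.
μ = 2.079 − (-0.5828)·1.123 = 2.734.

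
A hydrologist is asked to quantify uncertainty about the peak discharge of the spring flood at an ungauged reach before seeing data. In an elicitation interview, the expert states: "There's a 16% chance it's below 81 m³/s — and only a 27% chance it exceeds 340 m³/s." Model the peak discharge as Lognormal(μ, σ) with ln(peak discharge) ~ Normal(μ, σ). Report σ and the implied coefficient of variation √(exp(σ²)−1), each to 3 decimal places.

σ ≈ 0.893, CV ≈ 1.104

If T ~ Lognormal(μ,σ) then ln T ~ Normal(μ,σ), so the p-quantile of ln T is μ + z_p·σ.
ln(81) = 4.394 and ln(340) = 5.829; z_{0.16} = -0.9945, z_{0.73} = 0.6128.
σ = (5.829 − 4.394)/(0.6128 − (-0.9945)) = 0.893.
μ = 4.394 − (-0.9945)·0.893 = 5.282.
CV = √(exp(σ²)−1) = √(exp(0.7966)−1) = 1.104.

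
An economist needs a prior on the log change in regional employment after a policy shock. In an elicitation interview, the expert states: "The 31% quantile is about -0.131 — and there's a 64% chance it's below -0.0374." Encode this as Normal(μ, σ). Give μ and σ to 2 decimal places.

μ = -0.08, σ = 0.11

For Normal(μ,σ), the p-quantile is μ + z_p·σ. Here z_{0.31} = -0.4959, z_{0.64} = 0.3585.
So -0.131 = μ − 0.4959σ and -0.0374 = μ + 0.3585σ.
Subtracting: σ = (-0.0374 − -0.131)/(0.3585 − (-0.4959)) = 0.11.
Then μ = -0.131 − (-0.4959)·0.11 = -0.08.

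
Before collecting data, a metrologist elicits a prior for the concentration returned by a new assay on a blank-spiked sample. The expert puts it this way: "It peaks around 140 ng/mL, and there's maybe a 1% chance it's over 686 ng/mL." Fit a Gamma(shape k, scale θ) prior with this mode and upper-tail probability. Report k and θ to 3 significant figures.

k ≈ 2.56, θ ≈ 89.7

Gamma(k,θ) with k>1 has mode (k−1)θ, so θ = 140/(k−1).
Need P(X < 686) = 0.99 with θ tied to k this way. Start at k = 2, θ = 140: P(X<686) ≈ 0.956.
Too low — raise k to concentrate. Iterating converges to k ≈ 2.56.
Then θ = 140/(2.56−1) ≈ 89.7.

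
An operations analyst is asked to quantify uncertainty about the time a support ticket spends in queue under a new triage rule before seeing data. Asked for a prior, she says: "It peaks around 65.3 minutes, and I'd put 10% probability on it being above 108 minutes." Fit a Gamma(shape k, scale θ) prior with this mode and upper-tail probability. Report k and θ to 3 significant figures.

k ≈ 8.45, θ ≈ 8.76

Gamma(k,θ) with k>1 has mode (k−1)θ, so θ = 65.3/(k−1).
Need P(X < 108) = 0.9 with θ tied to k this way. Start at k = 2, θ = 65.3: P(X<108) ≈ 0.492.
Too low — raise k to concentrate. Iterating converges to k ≈ 8.45.
Then θ = 65.3/(8.45−1) ≈ 8.76.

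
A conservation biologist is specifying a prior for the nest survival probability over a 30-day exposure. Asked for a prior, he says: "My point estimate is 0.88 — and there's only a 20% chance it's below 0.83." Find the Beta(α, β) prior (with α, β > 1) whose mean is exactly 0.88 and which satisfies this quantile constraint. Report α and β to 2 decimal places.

α ≈ 21.97, β ≈ 3.00

With mean 0.88 fixed, write α = 0.88s, β = 0.12s where s = α+β.
Need P(θ < 0.83) = 0.2 under Beta(0.88s, 0.12s). Normal approximation: (q−m)/√(m(1−m)/s) ≈ z_{0.2} = -0.842, so s ≈ 0.88·0.12·(-0.842)²/(0.83−0.88)² = 29.9.
At s = 29.9: P(θ<0.83) ≈ 0.185. Adjusting to match 0.2 gives s ≈ 24.96.
So α = 0.88·24.96 ≈ 21.97, β = 0.12·24.96 ≈ 3.00.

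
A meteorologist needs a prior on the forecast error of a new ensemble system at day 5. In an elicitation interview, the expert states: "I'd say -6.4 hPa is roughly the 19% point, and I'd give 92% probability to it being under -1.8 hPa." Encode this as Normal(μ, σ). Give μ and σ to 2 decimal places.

The p-quantile of Normal(μ,σ) is μ + z_p·σ, with z_{0.19} = -0.8779 and z_{0.92} = 1.405.
Eliminate σ: μ = (z₂·x₁ − z₁·x₂)/(z₂ − z₁) = (1.405·-6.4 − (-0.8779)·-1.8)/2.283 = -4.63.
Then σ = (x₂ − x₁)/(z₂ − z₁) = (-1.8 − -6.4)/2.283 = 2.01.

μ = -4.63, σ = 2.01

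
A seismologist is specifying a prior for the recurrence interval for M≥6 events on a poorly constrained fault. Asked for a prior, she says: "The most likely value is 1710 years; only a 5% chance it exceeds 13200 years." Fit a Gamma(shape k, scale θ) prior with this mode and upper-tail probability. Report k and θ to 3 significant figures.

k ≈ 1.51, θ ≈ 3370

Gamma(k,θ) with k>1 has mode (k−1)θ, so θ = 1710/(k−1).
Need P(X < 13200) = 0.95 with θ tied to k this way. Start at k = 2, θ = 1710: P(X<13200) ≈ 0.996.
Too high — lower k to spread out. Iterating converges to k ≈ 1.51.
Then θ = 1710/(1.51−1) ≈ 3370.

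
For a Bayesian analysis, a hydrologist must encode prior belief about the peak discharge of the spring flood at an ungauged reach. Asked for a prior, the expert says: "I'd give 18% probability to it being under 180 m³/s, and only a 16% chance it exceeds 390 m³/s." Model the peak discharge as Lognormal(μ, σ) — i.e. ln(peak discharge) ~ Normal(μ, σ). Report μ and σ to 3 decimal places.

If T ~ Lognormal(μ,σ) then ln T ~ Normal(μ,σ), so the p-quantile of ln T is μ + z_p·σ.
ln(180) = 5.193 and ln(390) = 5.966; z_{0.18} = -0.9154, z_{0.84} = 0.9945.
σ = (5.966 − 5.193)/(0.9945 − (-0.9154)) = 0.405.
μ = 5.193 − (-0.9154)·0.405 = 5.564.

μ ≈ 5.564, σ ≈ 0.405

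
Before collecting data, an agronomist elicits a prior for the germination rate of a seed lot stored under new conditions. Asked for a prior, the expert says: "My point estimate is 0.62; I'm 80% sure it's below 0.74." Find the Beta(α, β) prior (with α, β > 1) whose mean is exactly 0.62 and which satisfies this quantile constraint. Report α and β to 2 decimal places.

With mean 0.62 fixed, write α = 0.62s, β = 0.38s where s = α+β.
Need P(θ < 0.74) = 0.8 under Beta(0.62s, 0.38s). Normal approximation: (q−m)/√(m(1−m)/s) ≈ z_{0.8} = 0.842, so s ≈ 0.62·0.38·(0.842)²/(0.74−0.62)² = 11.6.
At s = 11.6: P(θ<0.74) ≈ 0.796. Adjusting to match 0.8 gives s ≈ 11.97.
So α = 0.62·11.97 ≈ 7.42, β = 0.38·11.97 ≈ 4.55.

α ≈ 7.42, β ≈ 4.55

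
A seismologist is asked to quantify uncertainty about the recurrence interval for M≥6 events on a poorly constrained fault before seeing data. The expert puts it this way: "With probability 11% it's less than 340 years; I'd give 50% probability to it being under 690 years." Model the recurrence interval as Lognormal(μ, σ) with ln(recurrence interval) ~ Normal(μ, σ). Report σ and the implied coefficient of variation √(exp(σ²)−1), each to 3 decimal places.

If T ~ Lognormal(μ,σ) then ln T ~ Normal(μ,σ), so the p-quantile of ln T is μ + z_p·σ.
ln(340) = 5.829 and ln(690) = 6.537; z_{0.11} = -1.227, z_{0.5} = 0.
σ = (6.537 − 5.829)/(0 − (-1.227)) = 0.577.
μ = 5.829 − (-1.227)·0.577 = 6.537.
CV = √(exp(σ²)−1) = √(exp(0.3330)−1) = 0.629.

σ ≈ 0.577, CV ≈ 0.629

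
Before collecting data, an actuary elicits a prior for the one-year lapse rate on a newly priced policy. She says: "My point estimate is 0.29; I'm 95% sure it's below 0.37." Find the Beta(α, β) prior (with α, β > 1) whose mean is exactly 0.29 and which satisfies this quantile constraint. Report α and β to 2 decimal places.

With mean 0.29 fixed, write α = 0.29s, β = 0.71s where s = α+β.
Need P(θ < 0.37) = 0.95 under Beta(0.29s, 0.71s). Normal approximation: (q−m)/√(m(1−m)/s) ≈ z_{0.95} = 1.64, so s ≈ 0.29·0.71·(1.64)²/(0.37−0.29)² = 87.0.
At s = 87.0: P(θ<0.37) ≈ 0.945. Adjusting to match 0.95 gives s ≈ 91.95.
So α = 0.29·91.95 ≈ 26.66, β = 0.71·91.95 ≈ 65.28.

α ≈ 26.66, β ≈ 65.28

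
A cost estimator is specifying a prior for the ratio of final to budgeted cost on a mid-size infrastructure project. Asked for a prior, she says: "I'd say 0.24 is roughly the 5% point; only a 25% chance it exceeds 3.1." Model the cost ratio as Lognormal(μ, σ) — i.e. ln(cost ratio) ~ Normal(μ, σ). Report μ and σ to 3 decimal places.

If T ~ Lognormal(μ,σ) then ln T ~ Normal(μ,σ), so the p-quantile of ln T is μ + z_p·σ.
ln(0.24) = -1.427 and ln(3.1) = 1.131; z_{0.05} = -1.645, z_{0.75} = 0.6745.
σ = (1.131 − -1.427)/(0.6745 − (-1.645)) = 1.103.
μ = -1.427 − (-1.645)·1.103 = 0.387.

μ ≈ 0.387, σ ≈ 1.103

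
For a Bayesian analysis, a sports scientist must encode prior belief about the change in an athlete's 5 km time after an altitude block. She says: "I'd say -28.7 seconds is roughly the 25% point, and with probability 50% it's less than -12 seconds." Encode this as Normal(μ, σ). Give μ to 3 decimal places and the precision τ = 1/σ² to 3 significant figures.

μ = -12.000, τ = 0.00163

The p-quantile of Normal(μ,σ) is μ + z_p·σ, with z_{0.25} = -0.6745 and z_{0.5} = 0.
Eliminate σ: μ = (z₂·x₁ − z₁·x₂)/(z₂ − z₁) = (0·-28.7 − (-0.6745)·-12)/0.6745 = -12.000.
Then σ = (x₂ − x₁)/(z₂ − z₁) = (-12 − -28.7)/0.6745 = 24.759.
Precision τ = 1/σ² = 1/24.76² = 0.00163.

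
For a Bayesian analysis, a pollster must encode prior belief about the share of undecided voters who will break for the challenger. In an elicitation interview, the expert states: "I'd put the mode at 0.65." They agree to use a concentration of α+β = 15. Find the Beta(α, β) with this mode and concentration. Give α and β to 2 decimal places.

For α,β > 1 the Beta mode is (α−1)/(α+β−2). With α+β = 15, the mode is (α−1)/13.
Set (α−1)/13 = 0.65 → α = 1 + 0.65·13 = 9.45.
β = 15 − α = 5.55.

α = 9.45, β = 5.55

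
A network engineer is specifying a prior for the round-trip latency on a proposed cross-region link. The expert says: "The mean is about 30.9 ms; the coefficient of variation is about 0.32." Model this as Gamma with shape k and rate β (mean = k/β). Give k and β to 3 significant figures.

k ≈ 9.77, β ≈ 0.316

For Gamma(k, rate β): mean = k/β, variance = k/β², so CV = 1/√k.
CV = 0.32, hence k = 1/CV² = 9.77.
Then β = k/mean = 9.77/30.9 = 0.316.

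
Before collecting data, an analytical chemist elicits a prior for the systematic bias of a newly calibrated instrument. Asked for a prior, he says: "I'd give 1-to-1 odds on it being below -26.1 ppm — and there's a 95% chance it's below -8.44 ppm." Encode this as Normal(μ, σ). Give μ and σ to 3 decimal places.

μ = -26.100, σ = 10.737

The p-quantile of Normal(μ,σ) is μ + z_p·σ, with z_{0.5} = 0 and z_{0.95} = 1.645.
Eliminate σ: μ = (z₂·x₁ − z₁·x₂)/(z₂ − z₁) = (1.645·-26.1 − (0)·-8.44)/1.645 = -26.100.
Then σ = (x₂ − x₁)/(z₂ − z₁) = (-8.44 − -26.1)/1.645 = 10.737.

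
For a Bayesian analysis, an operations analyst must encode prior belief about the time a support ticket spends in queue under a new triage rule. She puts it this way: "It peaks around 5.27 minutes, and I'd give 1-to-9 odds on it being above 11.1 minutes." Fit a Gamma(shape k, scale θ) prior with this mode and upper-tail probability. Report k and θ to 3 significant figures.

k ≈ 4.46, θ ≈ 1.52

Gamma(k,θ) with k>1 has mode (k−1)θ, so θ = 5.27/(k−1).
Need P(X < 11.1) = 0.9 with θ tied to k this way. Start at k = 2, θ = 5.27: P(X<11.1) ≈ 0.622.
Too low — raise k to concentrate. Iterating converges to k ≈ 4.46.
Then θ = 5.27/(4.46−1) ≈ 1.52.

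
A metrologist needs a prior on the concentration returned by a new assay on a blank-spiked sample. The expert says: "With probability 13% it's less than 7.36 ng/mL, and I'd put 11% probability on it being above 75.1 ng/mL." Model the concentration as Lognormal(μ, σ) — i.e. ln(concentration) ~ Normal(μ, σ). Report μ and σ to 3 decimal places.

If T ~ Lognormal(μ,σ) then ln T ~ Normal(μ,σ), so the p-quantile of ln T is μ + z_p·σ.
ln(7.36) = 1.996 and ln(75.1) = 4.319; z_{0.13} = -1.126, z_{0.89} = 1.227.
σ = (4.319 − 1.996)/(1.227 − (-1.126)) = 0.987.
μ = 1.996 − (-1.126)·0.987 = 3.108.

μ ≈ 3.108, σ ≈ 0.987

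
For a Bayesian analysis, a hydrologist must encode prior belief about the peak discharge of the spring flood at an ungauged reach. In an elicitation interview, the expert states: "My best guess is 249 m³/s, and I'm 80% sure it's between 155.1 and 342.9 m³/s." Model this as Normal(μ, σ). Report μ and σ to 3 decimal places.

μ = 249.000, σ = 73.271

A symmetric 80% interval runs μ ± z·σ with z = 1.282.
Half-width = 93.9, so σ = 93.9/1.282 = 73.271.
μ is the stated best guess, 249.000.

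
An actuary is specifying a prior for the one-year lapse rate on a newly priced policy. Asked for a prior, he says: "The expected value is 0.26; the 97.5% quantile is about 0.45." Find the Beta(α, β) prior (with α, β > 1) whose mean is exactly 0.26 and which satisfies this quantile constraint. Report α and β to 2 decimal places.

With mean 0.26 fixed, write α = 0.26s, β = 0.74s where s = α+β.
Need P(θ < 0.45) = 0.975 under Beta(0.26s, 0.74s). Normal approximation: (q−m)/√(m(1−m)/s) ≈ z_{0.975} = 1.96, so s ≈ 0.26·0.74·(1.96)²/(0.45−0.26)² = 20.5.
At s = 20.5: P(θ<0.45) ≈ 0.967. Adjusting to match 0.975 gives s ≈ 23.64.
So α = 0.26·23.64 ≈ 6.15, β = 0.74·23.64 ≈ 17.49.

α ≈ 6.15, β ≈ 17.49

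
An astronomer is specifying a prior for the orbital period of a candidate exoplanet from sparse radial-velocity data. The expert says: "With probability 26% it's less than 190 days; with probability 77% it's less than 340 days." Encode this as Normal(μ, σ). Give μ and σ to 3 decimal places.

For Normal(μ,σ), the p-quantile is μ + z_p·σ. Here z_{0.26} = -0.6433, z_{0.77} = 0.7388.
So 190 = μ − 0.6433σ and 340 = μ + 0.7388σ.
Subtracting: σ = (340 − 190)/(0.7388 − (-0.6433)) = 108.523.
Then μ = 190 − (-0.6433)·108.523 = 259.818.

μ = 259.818, σ = 108.523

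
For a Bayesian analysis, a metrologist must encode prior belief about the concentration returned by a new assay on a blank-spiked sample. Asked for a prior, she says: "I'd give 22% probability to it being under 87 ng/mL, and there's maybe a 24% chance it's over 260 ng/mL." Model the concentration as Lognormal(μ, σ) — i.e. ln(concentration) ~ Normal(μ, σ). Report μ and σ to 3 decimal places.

If T ~ Lognormal(μ,σ) then ln T ~ Normal(μ,σ), so the p-quantile of ln T is μ + z_p·σ.
ln(87) = 4.466 and ln(260) = 5.561; z_{0.22} = -0.7722, z_{0.76} = 0.7063.
σ = (5.561 − 4.466)/(0.7063 − (-0.7722)) = 0.740.
μ = 4.466 − (-0.7722)·0.740 = 5.038.

μ ≈ 5.038, σ ≈ 0.740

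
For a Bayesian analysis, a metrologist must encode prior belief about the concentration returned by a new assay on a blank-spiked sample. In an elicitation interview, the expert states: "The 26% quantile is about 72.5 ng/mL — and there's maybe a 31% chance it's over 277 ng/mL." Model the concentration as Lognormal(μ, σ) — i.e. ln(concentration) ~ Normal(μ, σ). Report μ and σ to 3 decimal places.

μ ≈ 5.041, σ ≈ 1.177

If T ~ Lognormal(μ,σ) then ln T ~ Normal(μ,σ), so the p-quantile of ln T is μ + z_p·σ.
ln(72.5) = 4.284 and ln(277) = 5.624; z_{0.26} = -0.6433, z_{0.69} = 0.4959.
σ = (5.624 − 4.284)/(0.4959 − (-0.6433)) = 1.177.
μ = 4.284 − (-0.6433)·1.177 = 5.041.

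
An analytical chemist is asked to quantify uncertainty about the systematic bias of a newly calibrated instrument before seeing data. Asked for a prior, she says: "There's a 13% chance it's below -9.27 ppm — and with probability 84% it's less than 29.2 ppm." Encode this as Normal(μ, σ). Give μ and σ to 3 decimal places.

The p-quantile of Normal(μ,σ) is μ + z_p·σ, with z_{0.13} = -1.126 and z_{0.84} = 0.9945.
Eliminate σ: μ = (z₂·x₁ − z₁·x₂)/(z₂ − z₁) = (0.9945·-9.27 − (-1.126)·29.2)/2.121 = 11.162.
Then σ = (x₂ − x₁)/(z₂ − z₁) = (29.2 − -9.27)/2.121 = 18.139.

μ = 11.162, σ = 18.139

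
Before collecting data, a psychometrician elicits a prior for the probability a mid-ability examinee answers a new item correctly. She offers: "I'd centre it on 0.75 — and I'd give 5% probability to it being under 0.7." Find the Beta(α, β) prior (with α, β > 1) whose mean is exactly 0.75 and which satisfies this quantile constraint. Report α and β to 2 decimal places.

With mean 0.75 fixed, write α = 0.75s, β = 0.25s where s = α+β.
Need P(θ < 0.7) = 0.05 under Beta(0.75s, 0.25s). Normal approximation: (q−m)/√(m(1−m)/s) ≈ z_{0.05} = -1.64, so s ≈ 0.75·0.25·(-1.64)²/(0.7−0.75)² = 202.9.
At s = 202.9: P(θ<0.7) ≈ 0.054. Adjusting to match 0.05 gives s ≈ 213.04.
So α = 0.75·213.04 ≈ 159.78, β = 0.25·213.04 ≈ 53.26.

α ≈ 159.78, β ≈ 53.26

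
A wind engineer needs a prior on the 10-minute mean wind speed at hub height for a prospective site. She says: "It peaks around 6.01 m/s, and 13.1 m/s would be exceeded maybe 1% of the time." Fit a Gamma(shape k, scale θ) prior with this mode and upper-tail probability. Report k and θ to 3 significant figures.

Gamma(k,θ) with k>1 has mode (k−1)θ, so θ = 6.01/(k−1).
Need P(X < 13.1) = 0.99 with θ tied to k this way. Start at k = 2, θ = 6.01: P(X<13.1) ≈ 0.640.
Too low — raise k to concentrate. Iterating converges to k ≈ 8.96.
Then θ = 6.01/(8.96−1) ≈ 0.755.

k ≈ 8.96, θ ≈ 0.755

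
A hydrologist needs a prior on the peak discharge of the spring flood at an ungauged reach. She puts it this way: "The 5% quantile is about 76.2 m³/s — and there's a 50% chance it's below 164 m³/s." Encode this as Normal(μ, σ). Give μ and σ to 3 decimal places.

μ = 164.000, σ = 53.379

The p-quantile of Normal(μ,σ) is μ + z_p·σ, with z_{0.05} = -1.645 and z_{0.5} = 0.
Eliminate σ: μ = (z₂·x₁ − z₁·x₂)/(z₂ − z₁) = (0·76.2 − (-1.645)·164)/1.645 = 164.000.
Then σ = (x₂ − x₁)/(z₂ − z₁) = (164 − 76.2)/1.645 = 53.379.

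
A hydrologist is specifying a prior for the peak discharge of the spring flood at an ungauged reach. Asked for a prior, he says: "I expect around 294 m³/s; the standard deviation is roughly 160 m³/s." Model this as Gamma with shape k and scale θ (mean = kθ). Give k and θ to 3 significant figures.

k ≈ 3.38, θ ≈ 87.1

For Gamma(k, scale θ): mean = kθ, variance = kθ², so CV = 1/√k.
CV = SD/mean = 160/294 = 0.5442, hence k = 1/CV² = 3.38.
Then θ = mean/k = 294/3.38 = 87.1.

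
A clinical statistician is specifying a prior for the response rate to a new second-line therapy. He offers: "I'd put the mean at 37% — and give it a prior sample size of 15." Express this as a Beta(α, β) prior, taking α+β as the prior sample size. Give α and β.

α = 5.55, β = 9.45

Under the effective-sample-size interpretation, Beta(α, β) has prior mean α/(α+β) and prior sample size α+β.
So α+β = 15 and α/(α+β) = 0.37, giving α = 0.37·15 = 5.55 and β = 15 − 5.55 = 9.45.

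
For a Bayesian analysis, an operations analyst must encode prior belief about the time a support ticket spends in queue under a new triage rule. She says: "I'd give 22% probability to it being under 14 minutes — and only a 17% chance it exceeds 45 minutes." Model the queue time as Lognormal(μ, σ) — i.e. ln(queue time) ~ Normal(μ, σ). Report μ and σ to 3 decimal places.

If T ~ Lognormal(μ,σ) then ln T ~ Normal(μ,σ), so the p-quantile of ln T is μ + z_p·σ.
ln(14) = 2.639 and ln(45) = 3.807; z_{0.22} = -0.7722, z_{0.83} = 0.9542.
σ = (3.807 − 2.639)/(0.9542 − (-0.7722)) = 0.676.
μ = 2.639 − (-0.7722)·0.676 = 3.161.

μ ≈ 3.161, σ ≈ 0.676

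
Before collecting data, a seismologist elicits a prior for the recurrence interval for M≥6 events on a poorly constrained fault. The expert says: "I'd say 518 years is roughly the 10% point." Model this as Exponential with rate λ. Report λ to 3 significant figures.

P(T < 518.0) = 1 − e^(−λ·518.0) = 0.1, so λ = −ln(1−0.1)/518.0 = −ln(0.9)/518.0 = 0.000203.

λ ≈ 0.000203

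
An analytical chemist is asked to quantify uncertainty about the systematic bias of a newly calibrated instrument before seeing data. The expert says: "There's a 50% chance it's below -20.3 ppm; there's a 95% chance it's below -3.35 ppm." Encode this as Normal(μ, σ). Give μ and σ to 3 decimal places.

The p-quantile of Normal(μ,σ) is μ + z_p·σ, with z_{0.5} = 0 and z_{0.95} = 1.645.
Eliminate σ: μ = (z₂·x₁ − z₁·x₂)/(z₂ − z₁) = (1.645·-20.3 − (0)·-3.35)/1.645 = -20.300.
Then σ = (x₂ − x₁)/(z₂ − z₁) = (-3.35 − -20.3)/1.645 = 10.305.

μ = -20.300, σ = 10.305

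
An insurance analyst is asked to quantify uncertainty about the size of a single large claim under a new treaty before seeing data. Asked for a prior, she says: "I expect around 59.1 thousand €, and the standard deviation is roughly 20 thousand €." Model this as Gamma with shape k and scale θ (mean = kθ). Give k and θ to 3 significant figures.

For Gamma(k, scale θ): mean = kθ, variance = kθ², so CV = 1/√k.
CV = SD/mean = 20/59.1 = 0.3384, hence k = 1/CV² = 8.73.
Then θ = mean/k = 59.1/8.73 = 6.77.

k ≈ 8.73, θ ≈ 6.77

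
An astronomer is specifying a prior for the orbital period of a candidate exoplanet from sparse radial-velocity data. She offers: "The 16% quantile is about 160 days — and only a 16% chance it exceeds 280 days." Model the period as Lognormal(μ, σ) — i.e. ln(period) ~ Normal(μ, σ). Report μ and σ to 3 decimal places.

μ ≈ 5.355, σ ≈ 0.281

If T ~ Lognormal(μ,σ) then ln T ~ Normal(μ,σ), so the p-quantile of ln T is μ + z_p·σ.
ln(160) = 5.075 and ln(280) = 5.635; z_{0.16} = -0.9945, z_{0.84} = 0.9945.
σ = (5.635 − 5.075)/(0.9945 − (-0.9945)) = 0.281.
μ = 5.075 − (-0.9945)·0.281 = 5.355.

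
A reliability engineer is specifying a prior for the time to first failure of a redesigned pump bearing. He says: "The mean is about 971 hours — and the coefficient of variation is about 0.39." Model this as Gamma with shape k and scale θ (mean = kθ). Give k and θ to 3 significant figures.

For Gamma(k, scale θ): mean = kθ, variance = kθ², so CV = 1/√k.
CV = 0.39, hence k = 1/CV² = 6.57.
Then θ = mean/k = 971/6.57 = 148.

k ≈ 6.57, θ ≈ 148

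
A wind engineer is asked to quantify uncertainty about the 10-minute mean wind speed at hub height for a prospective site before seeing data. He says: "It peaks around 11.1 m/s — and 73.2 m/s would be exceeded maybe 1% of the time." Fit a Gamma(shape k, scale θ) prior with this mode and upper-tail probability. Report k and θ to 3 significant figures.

Gamma(k,θ) with k>1 has mode (k−1)θ, so θ = 11.1/(k−1).
Need P(X < 73.2) = 0.99 with θ tied to k this way. Start at k = 2, θ = 11.1: P(X<73.2) ≈ 0.990.
Too low — raise k to concentrate. Iterating converges to k ≈ 2.01.
Then θ = 11.1/(2.01−1) ≈ 11.

k ≈ 2.01, θ ≈ 11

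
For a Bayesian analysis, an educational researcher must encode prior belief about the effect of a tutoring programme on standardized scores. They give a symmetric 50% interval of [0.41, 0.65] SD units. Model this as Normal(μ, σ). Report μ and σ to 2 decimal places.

μ = 0.53, σ = 0.18

A symmetric 50% interval runs μ ± z·σ with z = 0.6745.
Half-width = 0.12, so σ = 0.12/0.6745 = 0.18.
μ is the interval midpoint, 0.53.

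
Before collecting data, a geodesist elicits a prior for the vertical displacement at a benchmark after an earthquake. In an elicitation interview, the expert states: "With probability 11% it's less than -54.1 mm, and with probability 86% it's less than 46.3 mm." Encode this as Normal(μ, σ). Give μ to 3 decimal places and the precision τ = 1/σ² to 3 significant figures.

μ = -0.718, τ = 0.000528

The p-quantile of Normal(μ,σ) is μ + z_p·σ, with z_{0.11} = -1.227 and z_{0.86} = 1.08.
Eliminate σ: μ = (z₂·x₁ − z₁·x₂)/(z₂ − z₁) = (1.08·-54.1 − (-1.227)·46.3)/2.307 = -0.718.
Then σ = (x₂ − x₁)/(z₂ − z₁) = (46.3 − -54.1)/2.307 = 43.523.
Precision τ = 1/σ² = 1/43.52² = 0.000528.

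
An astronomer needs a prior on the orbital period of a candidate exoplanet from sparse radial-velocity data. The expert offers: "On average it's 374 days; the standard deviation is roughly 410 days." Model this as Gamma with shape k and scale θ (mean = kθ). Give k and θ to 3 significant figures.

For Gamma(k, scale θ): mean = kθ, variance = kθ², so CV = 1/√k.
CV = SD/mean = 410/374 = 1.096, hence k = 1/CV² = 0.832.
Then θ = mean/k = 374/0.832 = 449.

k ≈ 0.832, θ ≈ 449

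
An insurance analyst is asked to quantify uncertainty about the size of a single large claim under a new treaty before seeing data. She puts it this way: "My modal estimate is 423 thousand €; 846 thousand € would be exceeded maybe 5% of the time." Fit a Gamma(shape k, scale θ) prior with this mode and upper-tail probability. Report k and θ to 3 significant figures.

k ≈ 6.77, θ ≈ 73.3

Gamma(k,θ) with k>1 has mode (k−1)θ, so θ = 423/(k−1).
Need P(X < 846) = 0.95 with θ tied to k this way. Start at k = 2, θ = 423: P(X<846) ≈ 0.594.
Too low — raise k to concentrate. Iterating converges to k ≈ 6.77.
Then θ = 423/(6.77−1) ≈ 73.3.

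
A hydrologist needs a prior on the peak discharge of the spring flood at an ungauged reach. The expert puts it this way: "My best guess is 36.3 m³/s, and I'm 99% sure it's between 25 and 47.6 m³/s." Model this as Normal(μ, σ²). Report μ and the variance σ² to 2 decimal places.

A symmetric 99% interval runs μ ± z·σ with z = 2.576.
Half-width = 11.3, so σ = 11.3/2.576 = 4.387 and σ² = 19.25.
μ is the stated best guess, 36.30.

μ = 36.30, σ² = 19.25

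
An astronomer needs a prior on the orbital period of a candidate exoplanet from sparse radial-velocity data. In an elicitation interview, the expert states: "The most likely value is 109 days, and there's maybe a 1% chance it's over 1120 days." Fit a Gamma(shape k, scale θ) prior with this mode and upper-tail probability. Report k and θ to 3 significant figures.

Gamma(k,θ) with k>1 has mode (k−1)θ, so θ = 109/(k−1).
Need P(X < 1120) = 0.99 with θ tied to k this way. Start at k = 2, θ = 109: P(X<1120) ≈ 1.000.
Too high — lower k to spread out. Iterating converges to k ≈ 1.56.
Then θ = 109/(1.56−1) ≈ 193.

k ≈ 1.56, θ ≈ 193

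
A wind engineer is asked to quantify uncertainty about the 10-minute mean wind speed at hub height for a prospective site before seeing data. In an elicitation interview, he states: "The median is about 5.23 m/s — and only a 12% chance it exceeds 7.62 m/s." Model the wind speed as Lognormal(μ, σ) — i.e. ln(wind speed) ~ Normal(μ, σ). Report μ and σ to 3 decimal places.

μ ≈ 1.654, σ ≈ 0.320

If T ~ Lognormal(μ,σ) then ln T ~ Normal(μ,σ), so the p-quantile of ln T is μ + z_p·σ.
ln(5.23) = 1.654 and ln(7.62) = 2.031; z_{0.5} = 0, z_{0.88} = 1.175.
σ = (2.031 − 1.654)/(1.175 − (0)) = 0.320.
μ = 1.654 − (0)·0.320 = 1.654.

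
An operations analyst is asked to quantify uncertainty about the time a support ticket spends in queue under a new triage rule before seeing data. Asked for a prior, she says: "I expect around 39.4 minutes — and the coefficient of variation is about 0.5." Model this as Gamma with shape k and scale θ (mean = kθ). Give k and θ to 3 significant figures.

For Gamma(k, scale θ): mean = kθ, variance = kθ², so CV = 1/√k.
CV = 0.5, hence k = 1/CV² = 4.
Then θ = mean/k = 39.4/4 = 9.85.

k ≈ 4, θ ≈ 9.85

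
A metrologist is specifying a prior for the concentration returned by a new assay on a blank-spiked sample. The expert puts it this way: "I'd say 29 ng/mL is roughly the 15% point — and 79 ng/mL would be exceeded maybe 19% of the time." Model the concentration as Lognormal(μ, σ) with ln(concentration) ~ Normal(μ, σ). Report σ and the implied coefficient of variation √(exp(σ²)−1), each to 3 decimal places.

σ ≈ 0.524, CV ≈ 0.562

If T ~ Lognormal(μ,σ) then ln T ~ Normal(μ,σ), so the p-quantile of ln T is μ + z_p·σ.
ln(29) = 3.367 and ln(79) = 4.369; z_{0.15} = -1.036, z_{0.81} = 0.8779.
σ = (4.369 − 3.367)/(0.8779 − (-1.036)) = 0.524.
μ = 3.367 − (-1.036)·0.524 = 3.910.
CV = √(exp(σ²)−1) = √(exp(0.2741)−1) = 0.562.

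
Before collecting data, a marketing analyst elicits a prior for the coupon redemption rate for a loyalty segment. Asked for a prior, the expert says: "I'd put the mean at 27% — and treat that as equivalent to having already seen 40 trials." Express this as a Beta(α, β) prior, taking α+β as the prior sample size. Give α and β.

α = 10.8, β = 29.2

Under the effective-sample-size interpretation, Beta(α, β) has prior mean α/(α+β) and prior sample size α+β.
So α+β = 40 and α/(α+β) = 0.27, giving α = 0.27·40 = 10.8 and β = 40 − 10.8 = 29.2.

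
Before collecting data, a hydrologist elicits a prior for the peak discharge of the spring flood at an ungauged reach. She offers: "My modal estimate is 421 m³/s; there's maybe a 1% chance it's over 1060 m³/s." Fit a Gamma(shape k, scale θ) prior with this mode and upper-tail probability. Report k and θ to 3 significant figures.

Gamma(k,θ) with k>1 has mode (k−1)θ, so θ = 421/(k−1).
Need P(X < 1060) = 0.99 with θ tied to k this way. Start at k = 2, θ = 421: P(X<1060) ≈ 0.716.
Too low — raise k to concentrate. Iterating converges to k ≈ 6.5.
Then θ = 421/(6.5−1) ≈ 76.6.

k ≈ 6.5, θ ≈ 76.6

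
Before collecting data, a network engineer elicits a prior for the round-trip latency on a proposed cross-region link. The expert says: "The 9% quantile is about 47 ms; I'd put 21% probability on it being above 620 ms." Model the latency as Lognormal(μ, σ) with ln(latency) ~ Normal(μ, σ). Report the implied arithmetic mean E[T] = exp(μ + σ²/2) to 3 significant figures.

If T ~ Lognormal(μ,σ) then ln T ~ Normal(μ,σ), so the p-quantile of ln T is μ + z_p·σ.
ln(47) = 3.85 and ln(620) = 6.43; z_{0.09} = -1.341, z_{0.79} = 0.8064.
σ = (6.43 − 3.85)/(0.8064 − (-1.341)) = 1.201.
μ = 3.85 − (-1.341)·1.201 = 5.461.
E[T] = exp(μ + σ²/2) = exp(5.461 + 0.7217) = 484 ms.

E[T] ≈ 484 ms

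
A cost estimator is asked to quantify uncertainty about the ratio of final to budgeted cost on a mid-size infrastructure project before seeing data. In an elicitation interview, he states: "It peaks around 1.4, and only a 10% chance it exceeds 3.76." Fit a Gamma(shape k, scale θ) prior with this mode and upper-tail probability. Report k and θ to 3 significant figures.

k ≈ 2.96, θ ≈ 0.714

Gamma(k,θ) with k>1 has mode (k−1)θ, so θ = 1.4/(k−1).
Need P(X < 3.76) = 0.9 with θ tied to k this way. Start at k = 2, θ = 1.4: P(X<3.76) ≈ 0.749.
Too low — raise k to concentrate. Iterating converges to k ≈ 2.96.
Then θ = 1.4/(2.96−1) ≈ 0.714.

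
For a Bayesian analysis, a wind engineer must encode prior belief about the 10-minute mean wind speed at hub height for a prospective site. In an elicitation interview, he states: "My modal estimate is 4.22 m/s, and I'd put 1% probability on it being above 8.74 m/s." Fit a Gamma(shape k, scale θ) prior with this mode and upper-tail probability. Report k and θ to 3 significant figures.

Gamma(k,θ) with k>1 has mode (k−1)θ, so θ = 4.22/(k−1).
Need P(X < 8.74) = 0.99 with θ tied to k this way. Start at k = 2, θ = 4.22: P(X<8.74) ≈ 0.613.
Too low — raise k to concentrate. Iterating converges to k ≈ 10.2.
Then θ = 4.22/(10.2−1) ≈ 0.458.

k ≈ 10.2, θ ≈ 0.458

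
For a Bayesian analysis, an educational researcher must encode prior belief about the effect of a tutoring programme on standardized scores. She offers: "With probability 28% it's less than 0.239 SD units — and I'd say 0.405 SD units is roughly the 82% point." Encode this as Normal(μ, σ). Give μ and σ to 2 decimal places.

μ = 0.30, σ = 0.11

For Normal(μ,σ), the p-quantile is μ + z_p·σ. Here z_{0.28} = -0.5828, z_{0.82} = 0.9154.
So 0.239 = μ − 0.5828σ and 0.405 = μ + 0.9154σ.
Subtracting: σ = (0.405 − 0.239)/(0.9154 − (-0.5828)) = 0.11.
Then μ = 0.239 − (-0.5828)·0.11 = 0.30.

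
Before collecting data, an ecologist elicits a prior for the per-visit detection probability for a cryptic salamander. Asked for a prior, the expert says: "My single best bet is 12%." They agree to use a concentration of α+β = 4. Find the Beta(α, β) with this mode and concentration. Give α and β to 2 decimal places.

For α,β > 1 the Beta mode is (α−1)/(α+β−2). With α+β = 4, the mode is (α−1)/2.
Set (α−1)/2 = 0.12 → α = 1 + 0.12·2 = 1.24.
β = 4 − α = 2.76.

α = 1.24, β = 2.76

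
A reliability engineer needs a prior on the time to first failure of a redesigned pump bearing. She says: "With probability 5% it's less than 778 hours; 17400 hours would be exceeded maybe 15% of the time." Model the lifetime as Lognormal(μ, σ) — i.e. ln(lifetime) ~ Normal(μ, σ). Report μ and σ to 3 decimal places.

If T ~ Lognormal(μ,σ) then ln T ~ Normal(μ,σ), so the p-quantile of ln T is μ + z_p·σ.
ln(778) = 6.657 and ln(17400) = 9.764; z_{0.05} = -1.645, z_{0.85} = 1.036.
σ = (9.764 − 6.657)/(1.036 − (-1.645)) = 1.159.
μ = 6.657 − (-1.645)·1.159 = 8.563.

μ ≈ 8.563, σ ≈ 1.159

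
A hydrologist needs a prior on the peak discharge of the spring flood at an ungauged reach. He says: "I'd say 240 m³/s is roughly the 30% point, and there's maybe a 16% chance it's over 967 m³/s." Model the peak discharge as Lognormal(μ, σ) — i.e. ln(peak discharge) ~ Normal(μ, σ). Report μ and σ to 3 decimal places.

μ ≈ 5.962, σ ≈ 0.918

If T ~ Lognormal(μ,σ) then ln T ~ Normal(μ,σ), so the p-quantile of ln T is μ + z_p·σ.
ln(240) = 5.481 and ln(967) = 6.874; z_{0.3} = -0.5244, z_{0.84} = 0.9945.
σ = (6.874 − 5.481)/(0.9945 − (-0.5244)) = 0.918.
μ = 5.481 − (-0.5244)·0.918 = 5.962.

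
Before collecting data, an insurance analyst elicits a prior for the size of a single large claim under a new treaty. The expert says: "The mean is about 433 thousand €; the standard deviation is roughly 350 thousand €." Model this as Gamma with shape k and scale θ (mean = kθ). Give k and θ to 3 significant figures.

k ≈ 1.53, θ ≈ 283

For Gamma(k, scale θ): mean = kθ, variance = kθ², so CV = 1/√k.
CV = SD/mean = 350/433 = 0.8083, hence k = 1/CV² = 1.53.
Then θ = mean/k = 433/1.53 = 283.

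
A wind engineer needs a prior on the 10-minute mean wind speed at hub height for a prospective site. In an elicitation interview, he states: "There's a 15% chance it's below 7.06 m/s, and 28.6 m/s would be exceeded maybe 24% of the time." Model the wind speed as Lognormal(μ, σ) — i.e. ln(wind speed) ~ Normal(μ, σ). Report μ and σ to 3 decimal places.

μ ≈ 2.786, σ ≈ 0.803

If T ~ Lognormal(μ,σ) then ln T ~ Normal(μ,σ), so the p-quantile of ln T is μ + z_p·σ.
ln(7.06) = 1.954 and ln(28.6) = 3.353; z_{0.15} = -1.036, z_{0.76} = 0.7063.
σ = (3.353 − 1.954)/(0.7063 − (-1.036)) = 0.803.
μ = 1.954 − (-1.036)·0.803 = 2.786.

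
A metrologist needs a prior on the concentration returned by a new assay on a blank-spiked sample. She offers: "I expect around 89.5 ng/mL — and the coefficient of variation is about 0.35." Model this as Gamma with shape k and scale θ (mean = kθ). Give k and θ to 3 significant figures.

k ≈ 8.16, θ ≈ 11

For Gamma(k, scale θ): mean = kθ, variance = kθ², so CV = 1/√k.
CV = 0.35, hence k = 1/CV² = 8.16.
Then θ = mean/k = 89.5/8.16 = 11.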